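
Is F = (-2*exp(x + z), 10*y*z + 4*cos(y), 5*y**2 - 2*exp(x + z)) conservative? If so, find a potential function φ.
Yes, F is conservative. φ = 5*y**2*z - 2*exp(x + z) + 4*sin(y)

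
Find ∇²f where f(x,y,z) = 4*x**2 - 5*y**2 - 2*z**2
-6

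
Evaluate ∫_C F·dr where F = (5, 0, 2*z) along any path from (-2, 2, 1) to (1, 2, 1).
15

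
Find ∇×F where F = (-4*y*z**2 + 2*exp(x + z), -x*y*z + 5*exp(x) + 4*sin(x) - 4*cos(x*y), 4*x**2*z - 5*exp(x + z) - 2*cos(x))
(x*y, -8*x*z - 8*y*z + 7*exp(x + z) - 2*sin(x), -y*z + 4*y*sin(x*y) + 4*z**2 + 5*exp(x) + 4*cos(x))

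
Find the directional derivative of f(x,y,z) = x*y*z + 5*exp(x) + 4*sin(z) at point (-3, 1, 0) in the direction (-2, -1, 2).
2/3 - 10*exp(-3)/3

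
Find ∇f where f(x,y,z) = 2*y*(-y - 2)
(0, -4*y - 4, 0)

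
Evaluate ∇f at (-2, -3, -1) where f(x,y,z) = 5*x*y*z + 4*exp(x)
(4*exp(-2) + 15, 10, 30)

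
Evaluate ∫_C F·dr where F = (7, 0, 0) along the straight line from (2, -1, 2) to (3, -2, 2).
7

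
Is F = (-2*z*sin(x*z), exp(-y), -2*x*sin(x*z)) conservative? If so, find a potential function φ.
Yes, F is conservative. φ = 2*cos(x*z) - exp(-y)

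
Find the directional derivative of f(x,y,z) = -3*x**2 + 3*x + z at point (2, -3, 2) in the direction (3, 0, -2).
-29*sqrt(13)/13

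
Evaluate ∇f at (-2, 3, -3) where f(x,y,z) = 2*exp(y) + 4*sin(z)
(0, 2*exp(3), 4*cos(3))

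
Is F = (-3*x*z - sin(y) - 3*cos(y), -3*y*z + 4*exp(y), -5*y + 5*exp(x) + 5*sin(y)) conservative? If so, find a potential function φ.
No, ∇×F = (3*y + 5*cos(y) - 5, -3*x - 5*exp(x), -3*sin(y) + cos(y)) ≠ 0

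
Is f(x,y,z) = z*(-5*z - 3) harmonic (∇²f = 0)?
No, ∇²f = -10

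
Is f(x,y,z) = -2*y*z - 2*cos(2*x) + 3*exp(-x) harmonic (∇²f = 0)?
No, ∇²f = 8*cos(2*x) + 3*exp(-x)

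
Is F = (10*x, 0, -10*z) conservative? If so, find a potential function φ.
Yes, F is conservative. φ = 5*x**2 - 5*z**2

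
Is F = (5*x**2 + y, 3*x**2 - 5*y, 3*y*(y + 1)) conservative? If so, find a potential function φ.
No, ∇×F = (6*y + 3, 0, 6*x - 1) ≠ 0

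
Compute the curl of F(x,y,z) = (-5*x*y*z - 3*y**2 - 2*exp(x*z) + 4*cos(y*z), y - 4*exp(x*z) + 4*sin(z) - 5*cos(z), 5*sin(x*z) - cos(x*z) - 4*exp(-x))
(4*x*exp(x*z) - 5*sin(z) - 4*cos(z), -5*x*y - 2*x*exp(x*z) - 4*y*sin(y*z) - z*sin(x*z) - 5*z*cos(x*z) - 4*exp(-x), 5*x*z + 6*y - 4*z*exp(x*z) + 4*z*sin(y*z))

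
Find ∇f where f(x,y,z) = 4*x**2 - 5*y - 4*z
(8*x, -5, -4)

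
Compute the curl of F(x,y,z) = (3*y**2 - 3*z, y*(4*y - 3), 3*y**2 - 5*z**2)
(6*y, -3, -6*y)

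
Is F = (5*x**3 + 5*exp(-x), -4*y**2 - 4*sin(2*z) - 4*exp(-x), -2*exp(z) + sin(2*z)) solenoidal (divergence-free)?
No, ∇·F = 15*x**2 - 8*y - 2*exp(z) + 2*cos(2*z) - 5*exp(-x)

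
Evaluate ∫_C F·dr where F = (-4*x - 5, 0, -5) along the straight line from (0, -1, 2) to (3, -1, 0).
-23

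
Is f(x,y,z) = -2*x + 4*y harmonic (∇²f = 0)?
Yes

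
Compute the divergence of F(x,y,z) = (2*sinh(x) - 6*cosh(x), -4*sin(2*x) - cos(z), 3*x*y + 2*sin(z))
2*cos(z) - 6*sinh(x) + 2*cosh(x)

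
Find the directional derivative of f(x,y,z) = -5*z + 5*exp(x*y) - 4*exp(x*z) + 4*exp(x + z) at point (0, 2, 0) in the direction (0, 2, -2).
sqrt(2)/2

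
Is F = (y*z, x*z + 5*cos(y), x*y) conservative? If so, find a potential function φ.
Yes, F is conservative. φ = x*y*z + 5*sin(y)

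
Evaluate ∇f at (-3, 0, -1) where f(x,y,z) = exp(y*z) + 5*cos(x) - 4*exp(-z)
(5*sin(3), -1, 4*E)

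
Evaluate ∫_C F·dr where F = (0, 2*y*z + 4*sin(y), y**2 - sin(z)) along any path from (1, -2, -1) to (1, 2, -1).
0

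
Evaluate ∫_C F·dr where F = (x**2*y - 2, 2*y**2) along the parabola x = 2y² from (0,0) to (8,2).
5920/21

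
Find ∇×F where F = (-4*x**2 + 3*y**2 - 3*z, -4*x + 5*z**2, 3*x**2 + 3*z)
(-10*z, -6*x - 3, -6*y - 4)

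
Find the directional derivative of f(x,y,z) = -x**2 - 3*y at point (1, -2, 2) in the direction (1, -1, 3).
sqrt(11)/11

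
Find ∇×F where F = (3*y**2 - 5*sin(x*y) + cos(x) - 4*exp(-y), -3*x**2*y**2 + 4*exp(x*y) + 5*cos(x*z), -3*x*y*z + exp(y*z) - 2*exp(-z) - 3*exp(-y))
(-3*x*z + 5*x*sin(x*z) + z*exp(y*z) + 3*exp(-y), 3*y*z, -6*x*y**2 + 5*x*cos(x*y) + 4*y*exp(x*y) - 6*y - 5*z*sin(x*z) - 4*exp(-y))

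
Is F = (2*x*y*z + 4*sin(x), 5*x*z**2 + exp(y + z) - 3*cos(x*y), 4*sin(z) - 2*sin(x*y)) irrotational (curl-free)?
No, ∇×F = (-10*x*z - 2*x*cos(x*y) - exp(y + z), 2*y*(x + cos(x*y)), -2*x*z + 3*y*sin(x*y) + 5*z**2)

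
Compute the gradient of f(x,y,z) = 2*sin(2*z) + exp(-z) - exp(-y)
(0, exp(-y), 4*cos(2*z) - exp(-z))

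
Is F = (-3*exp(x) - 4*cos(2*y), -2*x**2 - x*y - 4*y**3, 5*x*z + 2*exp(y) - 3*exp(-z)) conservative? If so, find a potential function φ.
No, ∇×F = (2*exp(y), -5*z, -4*x - y - 8*sin(2*y)) ≠ 0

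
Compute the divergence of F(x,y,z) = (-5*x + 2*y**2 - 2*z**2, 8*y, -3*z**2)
3 - 6*z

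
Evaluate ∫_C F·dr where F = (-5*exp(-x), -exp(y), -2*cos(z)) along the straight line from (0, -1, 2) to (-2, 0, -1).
-6 + exp(-1) + 2*sin(1) + 2*sin(2) + 5*exp(2)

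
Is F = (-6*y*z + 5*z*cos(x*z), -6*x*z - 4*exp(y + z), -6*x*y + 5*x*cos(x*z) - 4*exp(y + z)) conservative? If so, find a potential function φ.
Yes, F is conservative. φ = -6*x*y*z - 4*exp(y + z) + 5*sin(x*z)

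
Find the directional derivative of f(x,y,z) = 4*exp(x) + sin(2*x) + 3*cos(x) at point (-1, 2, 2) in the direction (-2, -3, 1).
-sqrt(14)*(2*E*cos(2) + 4 + 3*E*sin(1))*exp(-1)/7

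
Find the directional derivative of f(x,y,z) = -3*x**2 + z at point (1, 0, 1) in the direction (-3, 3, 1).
sqrt(19)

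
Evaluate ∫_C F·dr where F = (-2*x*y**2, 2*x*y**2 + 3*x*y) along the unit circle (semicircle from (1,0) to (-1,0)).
pi/4 + 2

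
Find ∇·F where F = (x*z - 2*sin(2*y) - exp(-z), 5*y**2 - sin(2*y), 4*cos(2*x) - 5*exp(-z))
10*y + z - 2*cos(2*y) + 5*exp(-z)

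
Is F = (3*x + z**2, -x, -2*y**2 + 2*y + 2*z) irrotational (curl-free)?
No, ∇×F = (2 - 4*y, 2*z, -1)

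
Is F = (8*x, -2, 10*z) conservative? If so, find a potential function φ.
Yes, F is conservative. φ = 4*x**2 - 2*y + 5*z**2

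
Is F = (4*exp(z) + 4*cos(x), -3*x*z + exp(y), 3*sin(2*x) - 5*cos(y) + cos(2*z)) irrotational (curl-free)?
No, ∇×F = (3*x + 5*sin(y), 4*exp(z) - 6*cos(2*x), -3*z)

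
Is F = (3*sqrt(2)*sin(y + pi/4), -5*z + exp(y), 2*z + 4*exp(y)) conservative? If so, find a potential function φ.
No, ∇×F = (4*exp(y) + 5, 0, -3*sqrt(2)*cos(y + pi/4)) ≠ 0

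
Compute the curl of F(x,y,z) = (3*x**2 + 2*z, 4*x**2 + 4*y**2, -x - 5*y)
(-5, 3, 8*x)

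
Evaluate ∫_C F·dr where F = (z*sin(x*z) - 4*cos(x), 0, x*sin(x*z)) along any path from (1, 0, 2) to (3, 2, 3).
-4*sin(3) + cos(2) - cos(9) + 4*sin(1)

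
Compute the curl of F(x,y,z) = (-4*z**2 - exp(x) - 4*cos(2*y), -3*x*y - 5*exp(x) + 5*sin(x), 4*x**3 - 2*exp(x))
(0, -12*x**2 - 8*z + 2*exp(x), -3*y - 5*exp(x) - 8*sin(2*y) + 5*cos(x))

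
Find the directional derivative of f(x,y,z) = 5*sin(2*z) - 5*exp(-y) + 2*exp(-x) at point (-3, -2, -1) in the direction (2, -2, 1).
-4*exp(3)/3 - 10*exp(2)/3 + 10*cos(2)/3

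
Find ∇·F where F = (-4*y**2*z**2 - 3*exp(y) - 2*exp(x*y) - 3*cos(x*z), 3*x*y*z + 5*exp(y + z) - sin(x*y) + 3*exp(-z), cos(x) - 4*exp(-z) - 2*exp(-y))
3*x*z - x*cos(x*y) - 2*y*exp(x*y) + 3*z*sin(x*z) + 5*exp(y + z) + 4*exp(-z)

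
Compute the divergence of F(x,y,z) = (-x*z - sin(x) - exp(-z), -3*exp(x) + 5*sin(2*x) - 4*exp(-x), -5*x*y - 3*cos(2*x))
-z - cos(x)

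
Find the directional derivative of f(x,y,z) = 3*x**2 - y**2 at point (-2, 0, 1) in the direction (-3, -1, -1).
36*sqrt(11)/11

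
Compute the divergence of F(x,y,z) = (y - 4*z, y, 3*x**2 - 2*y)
1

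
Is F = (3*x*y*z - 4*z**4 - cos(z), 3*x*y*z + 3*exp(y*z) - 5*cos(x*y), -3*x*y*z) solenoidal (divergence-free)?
No, ∇·F = -3*x*y + 3*x*z + 5*x*sin(x*y) + 3*y*z + 3*z*exp(y*z)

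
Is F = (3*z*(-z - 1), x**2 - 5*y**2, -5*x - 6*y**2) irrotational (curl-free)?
No, ∇×F = (-12*y, 2 - 6*z, 2*x)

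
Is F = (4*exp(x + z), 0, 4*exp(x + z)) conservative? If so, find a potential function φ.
Yes, F is conservative. φ = 4*exp(x + z)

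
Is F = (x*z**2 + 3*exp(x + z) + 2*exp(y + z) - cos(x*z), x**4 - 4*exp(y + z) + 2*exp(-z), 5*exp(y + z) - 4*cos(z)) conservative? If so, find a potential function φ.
No, ∇×F = ((9*exp(y + 2*z) + 2)*exp(-z), 2*x*z + x*sin(x*z) + 3*exp(x + z) + 2*exp(y + z), 4*x**3 - 2*exp(y + z)) ≠ 0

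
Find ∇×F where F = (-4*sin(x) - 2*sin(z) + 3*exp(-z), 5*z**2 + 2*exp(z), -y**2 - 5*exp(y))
(-2*y - 10*z - 5*exp(y) - 2*exp(z), -2*cos(z) - 3*exp(-z), 0)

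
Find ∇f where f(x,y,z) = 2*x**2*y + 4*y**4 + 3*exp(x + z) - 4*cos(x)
(4*x*y + 3*exp(x + z) + 4*sin(x), 2*x**2 + 16*y**3, 3*exp(x + z))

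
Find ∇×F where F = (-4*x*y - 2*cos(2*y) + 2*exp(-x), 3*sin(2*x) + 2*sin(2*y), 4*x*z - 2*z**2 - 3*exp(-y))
(3*exp(-y), -4*z, 4*x - 4*sin(2*y) + 6*cos(2*x))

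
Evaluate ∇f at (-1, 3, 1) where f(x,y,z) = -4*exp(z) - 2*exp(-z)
(0, 0, 2*(1 - 2*exp(2))*exp(-1))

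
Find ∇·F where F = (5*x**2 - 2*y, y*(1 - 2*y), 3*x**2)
10*x - 4*y + 1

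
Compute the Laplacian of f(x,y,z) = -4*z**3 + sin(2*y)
-24*z - 4*sin(2*y)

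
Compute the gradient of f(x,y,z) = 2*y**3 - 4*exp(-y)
(0, 6*y**2 + 4*exp(-y), 0)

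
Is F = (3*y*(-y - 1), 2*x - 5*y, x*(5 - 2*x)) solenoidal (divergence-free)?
No, ∇·F = -5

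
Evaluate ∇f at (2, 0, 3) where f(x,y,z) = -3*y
(0, -3, 0)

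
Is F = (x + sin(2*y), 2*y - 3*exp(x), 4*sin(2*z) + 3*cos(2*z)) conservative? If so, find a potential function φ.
No, ∇×F = (0, 0, -3*exp(x) - 2*cos(2*y)) ≠ 0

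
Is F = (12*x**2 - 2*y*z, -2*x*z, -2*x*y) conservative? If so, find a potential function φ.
Yes, F is conservative. φ = 2*x*(2*x**2 - y*z)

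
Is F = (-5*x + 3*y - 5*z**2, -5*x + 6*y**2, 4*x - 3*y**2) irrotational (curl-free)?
No, ∇×F = (-6*y, -10*z - 4, -8)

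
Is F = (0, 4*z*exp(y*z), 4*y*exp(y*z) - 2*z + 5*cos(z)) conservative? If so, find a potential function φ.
Yes, F is conservative. φ = -z**2 + 4*exp(y*z) + 5*sin(z)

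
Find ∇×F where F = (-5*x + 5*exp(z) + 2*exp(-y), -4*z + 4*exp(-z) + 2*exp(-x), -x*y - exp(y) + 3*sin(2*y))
(-x - exp(y) + 6*cos(2*y) + 4 + 4*exp(-z), y + 5*exp(z), 2*exp(-y) - 2*exp(-x))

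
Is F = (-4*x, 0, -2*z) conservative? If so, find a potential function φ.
Yes, F is conservative. φ = -2*x**2 - z**2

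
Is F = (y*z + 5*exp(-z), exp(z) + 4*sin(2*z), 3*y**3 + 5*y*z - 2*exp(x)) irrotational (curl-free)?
No, ∇×F = (9*y**2 + 5*z - exp(z) - 8*cos(2*z), y + 2*exp(x) - 5*exp(-z), -z)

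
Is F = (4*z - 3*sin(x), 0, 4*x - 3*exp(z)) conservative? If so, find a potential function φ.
Yes, F is conservative. φ = 4*x*z - 3*exp(z) + 3*cos(x)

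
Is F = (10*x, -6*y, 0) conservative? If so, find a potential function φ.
Yes, F is conservative. φ = 5*x**2 - 3*y**2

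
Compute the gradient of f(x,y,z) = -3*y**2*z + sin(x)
(cos(x), -6*y*z, -3*y**2)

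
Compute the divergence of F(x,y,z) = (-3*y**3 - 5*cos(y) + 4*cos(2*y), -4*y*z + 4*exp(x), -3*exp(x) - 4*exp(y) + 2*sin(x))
-4*z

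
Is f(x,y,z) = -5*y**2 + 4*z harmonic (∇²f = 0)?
No, ∇²f = -10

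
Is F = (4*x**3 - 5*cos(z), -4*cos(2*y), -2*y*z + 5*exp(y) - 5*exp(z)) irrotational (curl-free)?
No, ∇×F = (-2*z + 5*exp(y), 5*sin(z), 0)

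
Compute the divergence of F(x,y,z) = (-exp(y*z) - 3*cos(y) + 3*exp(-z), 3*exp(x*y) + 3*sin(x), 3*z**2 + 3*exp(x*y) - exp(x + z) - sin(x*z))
3*x*exp(x*y) - x*cos(x*z) + 6*z - exp(x + z)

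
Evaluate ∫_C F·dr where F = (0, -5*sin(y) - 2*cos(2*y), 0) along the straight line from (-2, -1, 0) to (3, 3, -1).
5*cos(3) - 5*cos(1) - sin(2) - sin(6)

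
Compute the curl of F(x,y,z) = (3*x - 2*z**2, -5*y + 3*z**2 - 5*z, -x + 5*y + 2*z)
(10 - 6*z, 1 - 4*z, 0)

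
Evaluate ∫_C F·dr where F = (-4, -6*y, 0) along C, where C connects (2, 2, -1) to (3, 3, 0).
-19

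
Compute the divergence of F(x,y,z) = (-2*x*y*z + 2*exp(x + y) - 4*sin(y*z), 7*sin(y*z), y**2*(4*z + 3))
4*y**2 - 2*y*z + 7*z*cos(y*z) + 2*exp(x + y)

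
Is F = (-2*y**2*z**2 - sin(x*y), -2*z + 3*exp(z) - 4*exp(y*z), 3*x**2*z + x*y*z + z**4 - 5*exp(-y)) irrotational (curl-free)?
No, ∇×F = (x*z + 4*y*exp(y*z) - 3*exp(z) + 2 + 5*exp(-y), z*(-6*x - 4*y**2 - y), x*cos(x*y) + 4*y*z**2)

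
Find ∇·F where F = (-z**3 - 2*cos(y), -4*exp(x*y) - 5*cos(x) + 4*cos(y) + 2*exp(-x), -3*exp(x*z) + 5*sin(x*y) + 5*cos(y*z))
-4*x*exp(x*y) - 3*x*exp(x*z) - 5*y*sin(y*z) - 4*sin(y)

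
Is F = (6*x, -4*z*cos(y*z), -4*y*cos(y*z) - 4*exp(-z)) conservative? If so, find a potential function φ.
Yes, F is conservative. φ = 3*x**2 - 4*sin(y*z) + 4*exp(-z)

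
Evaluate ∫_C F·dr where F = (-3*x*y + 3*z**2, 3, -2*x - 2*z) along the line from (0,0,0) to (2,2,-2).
6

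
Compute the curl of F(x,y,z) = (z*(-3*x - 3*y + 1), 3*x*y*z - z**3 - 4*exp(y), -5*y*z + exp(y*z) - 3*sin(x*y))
(-3*x*y - 3*x*cos(x*y) + 3*z**2 + z*exp(y*z) - 5*z, -3*x + 3*y*cos(x*y) - 3*y + 1, 3*z*(y + 1))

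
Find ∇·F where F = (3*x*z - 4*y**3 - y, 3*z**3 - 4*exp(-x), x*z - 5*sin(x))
x + 3*z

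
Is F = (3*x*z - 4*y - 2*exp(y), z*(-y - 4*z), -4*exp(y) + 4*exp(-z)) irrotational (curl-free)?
No, ∇×F = (y + 8*z - 4*exp(y), 3*x, 2*exp(y) + 4)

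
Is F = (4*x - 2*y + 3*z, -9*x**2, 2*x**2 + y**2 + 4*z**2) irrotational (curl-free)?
No, ∇×F = (2*y, 3 - 4*x, 2 - 18*x)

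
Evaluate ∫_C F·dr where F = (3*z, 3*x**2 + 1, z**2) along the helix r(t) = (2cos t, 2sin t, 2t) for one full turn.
24*pi + 64*pi**3/3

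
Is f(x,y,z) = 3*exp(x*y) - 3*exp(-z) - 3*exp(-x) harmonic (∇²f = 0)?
No, ∇²f = 3*x**2*exp(x*y) + 3*y**2*exp(x*y) - 3*exp(-z) - 3*exp(-x)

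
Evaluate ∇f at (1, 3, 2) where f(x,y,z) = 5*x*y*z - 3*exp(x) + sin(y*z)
(30 - 3*E, 2*cos(6) + 10, 3*cos(6) + 15)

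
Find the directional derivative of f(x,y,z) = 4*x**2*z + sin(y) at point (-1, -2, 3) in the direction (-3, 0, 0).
24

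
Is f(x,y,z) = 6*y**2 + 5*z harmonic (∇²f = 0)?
No, ∇²f = 12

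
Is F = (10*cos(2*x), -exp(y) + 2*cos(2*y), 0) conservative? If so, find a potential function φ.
Yes, F is conservative. φ = -exp(y) + 5*sin(2*x) + sin(2*y)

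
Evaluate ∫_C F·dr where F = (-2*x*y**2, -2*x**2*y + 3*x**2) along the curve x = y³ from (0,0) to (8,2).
-1408/7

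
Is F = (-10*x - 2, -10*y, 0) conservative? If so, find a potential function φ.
Yes, F is conservative. φ = -5*x**2 - 2*x - 5*y**2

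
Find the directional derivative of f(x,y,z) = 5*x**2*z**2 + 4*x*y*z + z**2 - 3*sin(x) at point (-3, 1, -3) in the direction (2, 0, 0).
-282 - 3*cos(3)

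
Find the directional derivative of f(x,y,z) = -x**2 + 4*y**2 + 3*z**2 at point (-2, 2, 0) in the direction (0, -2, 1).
-32*sqrt(5)/5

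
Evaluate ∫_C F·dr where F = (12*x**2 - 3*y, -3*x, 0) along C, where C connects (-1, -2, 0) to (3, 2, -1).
100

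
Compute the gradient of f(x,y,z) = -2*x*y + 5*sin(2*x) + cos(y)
(-2*y + 10*cos(2*x), -2*x - sin(y), 0)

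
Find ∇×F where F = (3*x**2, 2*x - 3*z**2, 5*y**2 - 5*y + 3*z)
(10*y + 6*z - 5, 0, 2)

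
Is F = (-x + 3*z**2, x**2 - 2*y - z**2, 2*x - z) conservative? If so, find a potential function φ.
No, ∇×F = (2*z, 6*z - 2, 2*x) ≠ 0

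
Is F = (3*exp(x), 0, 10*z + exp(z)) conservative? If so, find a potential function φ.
Yes, F is conservative. φ = 5*z**2 + 3*exp(x) + exp(z)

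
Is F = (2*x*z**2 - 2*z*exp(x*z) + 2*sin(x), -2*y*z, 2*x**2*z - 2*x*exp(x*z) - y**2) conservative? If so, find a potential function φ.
Yes, F is conservative. φ = x**2*z**2 - y**2*z - 2*exp(x*z) - 2*cos(x)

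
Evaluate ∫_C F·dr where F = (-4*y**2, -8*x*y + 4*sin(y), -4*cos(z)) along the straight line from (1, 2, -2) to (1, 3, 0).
-20 + 4*sqrt(2)*cos(pi/4 + 2) - 4*cos(3)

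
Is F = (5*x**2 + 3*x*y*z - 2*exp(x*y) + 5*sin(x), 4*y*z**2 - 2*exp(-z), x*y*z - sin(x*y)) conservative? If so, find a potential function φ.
No, ∇×F = (x*z - x*cos(x*y) - 8*y*z - 2*exp(-z), y*(3*x - z + cos(x*y)), x*(-3*z + 2*exp(x*y))) ≠ 0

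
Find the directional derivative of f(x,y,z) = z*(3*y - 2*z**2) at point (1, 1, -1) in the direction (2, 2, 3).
-15*sqrt(17)/17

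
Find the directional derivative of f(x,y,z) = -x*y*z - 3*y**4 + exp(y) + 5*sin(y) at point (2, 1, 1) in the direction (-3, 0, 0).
1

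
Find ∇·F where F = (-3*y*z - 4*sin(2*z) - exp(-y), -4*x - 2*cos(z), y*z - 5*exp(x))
y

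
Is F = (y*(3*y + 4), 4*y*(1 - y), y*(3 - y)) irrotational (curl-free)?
No, ∇×F = (3 - 2*y, 0, -6*y - 4)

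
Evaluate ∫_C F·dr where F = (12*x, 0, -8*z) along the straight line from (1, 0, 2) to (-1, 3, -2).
0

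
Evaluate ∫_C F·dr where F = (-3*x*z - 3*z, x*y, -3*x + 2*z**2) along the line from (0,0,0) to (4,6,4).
-64/3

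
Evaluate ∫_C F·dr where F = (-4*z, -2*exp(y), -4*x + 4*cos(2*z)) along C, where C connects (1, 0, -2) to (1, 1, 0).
-6 - 2*E + 2*sin(4)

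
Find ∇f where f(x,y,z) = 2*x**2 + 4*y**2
(4*x, 8*y, 0)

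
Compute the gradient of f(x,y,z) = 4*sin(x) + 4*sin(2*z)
(4*cos(x), 0, 8*cos(2*z))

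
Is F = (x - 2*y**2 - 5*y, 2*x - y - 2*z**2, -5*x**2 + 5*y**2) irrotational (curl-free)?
No, ∇×F = (10*y + 4*z, 10*x, 4*y + 7)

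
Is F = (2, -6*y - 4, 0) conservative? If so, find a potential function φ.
Yes, F is conservative. φ = 2*x - 3*y**2 - 4*y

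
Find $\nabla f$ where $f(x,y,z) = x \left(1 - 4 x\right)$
(1 - 8*x, 0, 0)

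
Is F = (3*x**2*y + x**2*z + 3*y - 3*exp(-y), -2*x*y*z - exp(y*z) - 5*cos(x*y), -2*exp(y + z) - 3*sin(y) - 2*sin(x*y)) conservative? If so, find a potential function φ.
No, ∇×F = (2*x*y - 2*x*cos(x*y) + y*exp(y*z) - 2*exp(y + z) - 3*cos(y), x**2 + 2*y*cos(x*y), -3*x**2 - 2*y*z + 5*y*sin(x*y) - 3 - 3*exp(-y)) ≠ 0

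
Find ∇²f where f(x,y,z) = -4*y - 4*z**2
-8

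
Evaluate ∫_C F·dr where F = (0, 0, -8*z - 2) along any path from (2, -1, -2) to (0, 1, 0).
12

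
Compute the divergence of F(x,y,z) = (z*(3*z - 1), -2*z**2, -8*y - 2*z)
-2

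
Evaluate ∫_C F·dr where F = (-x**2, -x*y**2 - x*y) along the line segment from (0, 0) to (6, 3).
-261/2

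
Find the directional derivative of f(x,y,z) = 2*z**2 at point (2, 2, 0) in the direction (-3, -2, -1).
0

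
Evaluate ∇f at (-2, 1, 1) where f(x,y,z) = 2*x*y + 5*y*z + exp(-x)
(2 - exp(2), 1, 5)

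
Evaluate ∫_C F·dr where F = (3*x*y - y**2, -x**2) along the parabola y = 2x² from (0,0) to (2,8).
-88/5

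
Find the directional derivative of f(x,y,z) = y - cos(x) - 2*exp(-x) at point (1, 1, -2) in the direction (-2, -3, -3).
-sqrt(22)*(4 + 2*E*sin(1) + 3*E)*exp(-1)/22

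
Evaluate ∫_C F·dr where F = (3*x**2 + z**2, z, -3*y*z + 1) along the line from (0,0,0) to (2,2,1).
26/3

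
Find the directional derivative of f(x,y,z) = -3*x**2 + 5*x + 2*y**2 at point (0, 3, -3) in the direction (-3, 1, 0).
-3*sqrt(10)/10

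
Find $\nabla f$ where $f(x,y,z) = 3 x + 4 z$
(3, 0, 4)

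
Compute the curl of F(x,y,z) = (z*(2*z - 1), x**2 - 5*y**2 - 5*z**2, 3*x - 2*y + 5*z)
(10*z - 2, 4*z - 4, 2*x)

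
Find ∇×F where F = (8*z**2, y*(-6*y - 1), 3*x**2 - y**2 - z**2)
(-2*y, -6*x + 16*z, 0)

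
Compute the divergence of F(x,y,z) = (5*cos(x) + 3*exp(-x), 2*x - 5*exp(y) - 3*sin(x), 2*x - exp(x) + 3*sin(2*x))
-5*exp(y) - 5*sin(x) - 3*exp(-x)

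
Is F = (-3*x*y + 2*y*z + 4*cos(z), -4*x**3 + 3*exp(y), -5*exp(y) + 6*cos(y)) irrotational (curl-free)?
No, ∇×F = (-5*exp(y) - 6*sin(y), 2*y - 4*sin(z), -12*x**2 + 3*x - 2*z)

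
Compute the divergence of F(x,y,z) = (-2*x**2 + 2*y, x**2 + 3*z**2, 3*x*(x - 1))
-4*x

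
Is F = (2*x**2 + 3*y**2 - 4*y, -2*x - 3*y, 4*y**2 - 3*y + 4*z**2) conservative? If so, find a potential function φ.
No, ∇×F = (8*y - 3, 0, 2 - 6*y) ≠ 0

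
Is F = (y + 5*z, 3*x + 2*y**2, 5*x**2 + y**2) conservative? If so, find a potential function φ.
No, ∇×F = (2*y, 5 - 10*x, 2) ≠ 0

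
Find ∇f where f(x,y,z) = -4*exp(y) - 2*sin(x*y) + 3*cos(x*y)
(-y*(3*sin(x*y) + 2*cos(x*y)), -3*x*sin(x*y) - 2*x*cos(x*y) - 4*exp(y), 0)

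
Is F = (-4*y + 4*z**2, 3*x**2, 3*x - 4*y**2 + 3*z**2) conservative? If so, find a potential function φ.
No, ∇×F = (-8*y, 8*z - 3, 6*x + 4) ≠ 0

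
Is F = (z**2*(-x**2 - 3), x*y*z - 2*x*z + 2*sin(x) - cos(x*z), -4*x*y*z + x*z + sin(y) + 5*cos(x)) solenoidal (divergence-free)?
No, ∇·F = x*(-4*y - 2*z**2 + z + 1)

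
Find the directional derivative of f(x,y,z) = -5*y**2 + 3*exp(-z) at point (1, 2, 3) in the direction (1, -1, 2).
sqrt(6)*(-3 + 10*exp(3))*exp(-3)/3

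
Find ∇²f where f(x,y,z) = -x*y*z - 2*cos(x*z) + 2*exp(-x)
2*x**2*cos(x*z) + 2*z**2*cos(x*z) + 2*exp(-x)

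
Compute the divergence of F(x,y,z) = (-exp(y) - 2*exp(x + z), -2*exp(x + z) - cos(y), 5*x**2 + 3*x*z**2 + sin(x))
6*x*z - 2*exp(x + z) + sin(y)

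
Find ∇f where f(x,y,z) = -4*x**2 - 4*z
(-8*x, 0, -4)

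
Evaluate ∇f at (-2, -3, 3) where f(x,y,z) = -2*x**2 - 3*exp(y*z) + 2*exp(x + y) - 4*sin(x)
(2*exp(-5) - 4*cos(2) + 8, (-9 + 2*exp(4))*exp(-9), 9*exp(-9))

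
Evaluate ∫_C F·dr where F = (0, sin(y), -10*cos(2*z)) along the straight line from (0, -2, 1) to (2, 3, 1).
cos(2) - cos(3)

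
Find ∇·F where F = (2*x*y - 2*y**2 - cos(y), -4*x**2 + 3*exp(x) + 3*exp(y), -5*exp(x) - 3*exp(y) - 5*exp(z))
2*y + 3*exp(y) - 5*exp(z)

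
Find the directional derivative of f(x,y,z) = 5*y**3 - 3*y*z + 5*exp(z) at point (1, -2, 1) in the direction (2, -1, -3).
15*sqrt(14)*(-5 - E)/14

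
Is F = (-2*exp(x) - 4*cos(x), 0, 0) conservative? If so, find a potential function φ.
Yes, F is conservative. φ = -2*exp(x) - 4*sin(x)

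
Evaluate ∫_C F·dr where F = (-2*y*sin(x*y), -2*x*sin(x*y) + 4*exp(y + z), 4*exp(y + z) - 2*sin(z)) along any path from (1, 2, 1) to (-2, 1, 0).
-4*exp(3) - 2*cos(1) + 2 + 4*E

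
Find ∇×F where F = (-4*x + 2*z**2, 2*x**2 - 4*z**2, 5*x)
(8*z, 4*z - 5, 4*x)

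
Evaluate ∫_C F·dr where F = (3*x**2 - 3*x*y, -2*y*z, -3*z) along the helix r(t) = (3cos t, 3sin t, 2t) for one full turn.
6*pi*(3 - 4*pi)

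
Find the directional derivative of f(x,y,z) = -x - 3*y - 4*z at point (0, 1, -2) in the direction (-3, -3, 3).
0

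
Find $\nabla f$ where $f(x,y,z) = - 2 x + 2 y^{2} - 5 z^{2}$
(-2, 4*y, -10*z)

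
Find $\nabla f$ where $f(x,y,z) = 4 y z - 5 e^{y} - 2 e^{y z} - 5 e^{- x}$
(5*exp(-x), -2*z*exp(y*z) + 4*z - 5*exp(y), 2*y*(2 - exp(y*z)))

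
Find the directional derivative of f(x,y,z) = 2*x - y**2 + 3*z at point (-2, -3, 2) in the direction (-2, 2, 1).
11/3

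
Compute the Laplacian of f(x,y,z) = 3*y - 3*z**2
-6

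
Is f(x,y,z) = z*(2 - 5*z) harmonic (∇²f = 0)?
No, ∇²f = -10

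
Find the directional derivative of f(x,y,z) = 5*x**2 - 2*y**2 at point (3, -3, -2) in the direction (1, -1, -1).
6*sqrt(3)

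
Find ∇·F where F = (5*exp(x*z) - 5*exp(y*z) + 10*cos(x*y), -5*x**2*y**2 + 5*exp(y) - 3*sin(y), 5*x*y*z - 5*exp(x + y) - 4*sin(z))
-10*x**2*y + 5*x*y - 10*y*sin(x*y) + 5*z*exp(x*z) + 5*exp(y) - 3*cos(y) - 4*cos(z)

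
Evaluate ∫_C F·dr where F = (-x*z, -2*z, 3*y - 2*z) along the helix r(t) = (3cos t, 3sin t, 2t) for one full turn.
pi*(-16*pi - 9)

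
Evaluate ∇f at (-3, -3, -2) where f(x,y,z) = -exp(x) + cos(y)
(-exp(-3), sin(3), 0)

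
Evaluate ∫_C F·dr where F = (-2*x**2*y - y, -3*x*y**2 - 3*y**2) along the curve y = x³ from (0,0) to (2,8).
-21884/15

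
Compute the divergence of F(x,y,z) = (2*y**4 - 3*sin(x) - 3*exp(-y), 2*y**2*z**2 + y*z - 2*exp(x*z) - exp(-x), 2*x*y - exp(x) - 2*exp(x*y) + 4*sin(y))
4*y*z**2 + z - 3*cos(x)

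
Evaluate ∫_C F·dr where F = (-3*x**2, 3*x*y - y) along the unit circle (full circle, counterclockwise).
0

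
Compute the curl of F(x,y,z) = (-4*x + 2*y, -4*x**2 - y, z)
(0, 0, -8*x - 2)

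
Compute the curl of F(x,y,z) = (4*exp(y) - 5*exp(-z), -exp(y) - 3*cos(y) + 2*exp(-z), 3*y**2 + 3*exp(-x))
(6*y + 2*exp(-z), 5*exp(-z) + 3*exp(-x), -4*exp(y))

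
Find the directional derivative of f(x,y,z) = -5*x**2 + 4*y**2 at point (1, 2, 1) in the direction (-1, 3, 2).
29*sqrt(14)/7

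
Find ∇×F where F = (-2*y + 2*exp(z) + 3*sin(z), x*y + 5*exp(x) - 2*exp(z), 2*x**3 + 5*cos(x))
(2*exp(z), -6*x**2 + 2*exp(z) + 5*sin(x) + 3*cos(z), y + 5*exp(x) + 2)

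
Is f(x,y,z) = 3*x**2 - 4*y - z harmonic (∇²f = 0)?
No, ∇²f = 6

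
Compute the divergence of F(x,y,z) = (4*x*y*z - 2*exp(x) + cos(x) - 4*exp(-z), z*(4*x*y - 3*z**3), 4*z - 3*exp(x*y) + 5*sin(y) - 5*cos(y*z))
4*x*z + 4*y*z + 5*y*sin(y*z) - 2*exp(x) - sin(x) + 4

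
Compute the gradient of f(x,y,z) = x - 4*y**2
(1, -8*y, 0)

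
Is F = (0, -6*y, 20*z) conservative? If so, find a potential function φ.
Yes, F is conservative. φ = -3*y**2 + 10*z**2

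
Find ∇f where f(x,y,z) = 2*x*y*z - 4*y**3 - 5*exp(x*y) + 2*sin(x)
(2*y*z - 5*y*exp(x*y) + 2*cos(x), 2*x*z - 5*x*exp(x*y) - 12*y**2, 2*x*y)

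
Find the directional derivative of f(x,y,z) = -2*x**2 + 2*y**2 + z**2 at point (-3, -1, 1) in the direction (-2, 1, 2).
-8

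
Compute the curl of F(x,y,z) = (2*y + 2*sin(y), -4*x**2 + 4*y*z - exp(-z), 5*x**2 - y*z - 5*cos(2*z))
(-4*y - z - exp(-z), -10*x, -8*x - 2*cos(y) - 2)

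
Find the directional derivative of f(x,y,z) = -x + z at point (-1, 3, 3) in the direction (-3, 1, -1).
2*sqrt(11)/11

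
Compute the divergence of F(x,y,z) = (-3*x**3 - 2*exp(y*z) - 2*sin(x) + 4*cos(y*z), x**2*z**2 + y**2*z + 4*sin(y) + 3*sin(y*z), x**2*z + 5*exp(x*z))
-8*x**2 + 5*x*exp(x*z) + 2*y*z + 3*z*cos(y*z) - 2*cos(x) + 4*cos(y)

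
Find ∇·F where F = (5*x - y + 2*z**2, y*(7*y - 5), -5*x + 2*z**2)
14*y + 4*z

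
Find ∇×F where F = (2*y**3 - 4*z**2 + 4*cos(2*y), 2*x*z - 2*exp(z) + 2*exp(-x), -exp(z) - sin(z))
(-2*x + 2*exp(z), -8*z, -6*y**2 + 2*z + 8*sin(2*y) - 2*exp(-x))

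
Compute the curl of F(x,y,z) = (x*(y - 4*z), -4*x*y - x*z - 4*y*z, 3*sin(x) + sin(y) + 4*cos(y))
(x + 4*y - 4*sin(y) + cos(y), -4*x - 3*cos(x), -x - 4*y - z)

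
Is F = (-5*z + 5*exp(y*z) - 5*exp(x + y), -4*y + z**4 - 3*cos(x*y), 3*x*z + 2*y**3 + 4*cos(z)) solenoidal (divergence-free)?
No, ∇·F = 3*x*sin(x*y) + 3*x - 5*exp(x + y) - 4*sin(z) - 4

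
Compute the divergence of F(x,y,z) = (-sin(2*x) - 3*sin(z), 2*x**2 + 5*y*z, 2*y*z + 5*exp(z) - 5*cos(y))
2*y + 5*z + 5*exp(z) - 2*cos(2*x)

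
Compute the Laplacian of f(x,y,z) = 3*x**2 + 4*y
6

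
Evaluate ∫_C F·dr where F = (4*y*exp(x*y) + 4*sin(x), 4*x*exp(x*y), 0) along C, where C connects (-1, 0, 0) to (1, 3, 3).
-4 + 4*exp(3)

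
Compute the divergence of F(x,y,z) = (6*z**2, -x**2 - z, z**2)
2*z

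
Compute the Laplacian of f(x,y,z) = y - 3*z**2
-6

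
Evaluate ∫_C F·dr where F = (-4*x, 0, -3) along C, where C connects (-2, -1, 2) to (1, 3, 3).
3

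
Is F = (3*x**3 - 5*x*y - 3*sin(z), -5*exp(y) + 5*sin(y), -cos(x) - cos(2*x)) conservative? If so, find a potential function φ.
No, ∇×F = (0, -sin(x) - 2*sin(2*x) - 3*cos(z), 5*x) ≠ 0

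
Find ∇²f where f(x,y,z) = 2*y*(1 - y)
-4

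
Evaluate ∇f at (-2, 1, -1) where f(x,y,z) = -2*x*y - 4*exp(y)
(-2, 4 - 4*E, 0)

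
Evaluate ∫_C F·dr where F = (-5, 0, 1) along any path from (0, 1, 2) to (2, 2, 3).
-9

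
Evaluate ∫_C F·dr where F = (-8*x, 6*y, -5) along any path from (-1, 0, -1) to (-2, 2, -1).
0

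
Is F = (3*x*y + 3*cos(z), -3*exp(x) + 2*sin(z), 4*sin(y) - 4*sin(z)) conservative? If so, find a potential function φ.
No, ∇×F = (4*cos(y) - 2*cos(z), -3*sin(z), -3*x - 3*exp(x)) ≠ 0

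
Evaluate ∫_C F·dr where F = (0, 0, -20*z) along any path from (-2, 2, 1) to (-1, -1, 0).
10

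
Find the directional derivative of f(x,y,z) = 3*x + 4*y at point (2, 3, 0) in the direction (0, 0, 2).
0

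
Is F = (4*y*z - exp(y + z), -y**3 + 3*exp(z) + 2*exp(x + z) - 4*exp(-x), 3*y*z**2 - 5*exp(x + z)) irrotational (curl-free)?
No, ∇×F = (3*z**2 - 3*exp(z) - 2*exp(x + z), 4*y + 5*exp(x + z) - exp(y + z), ((-4*z + 2*exp(x + z) + exp(y + z))*exp(x) + 4)*exp(-x))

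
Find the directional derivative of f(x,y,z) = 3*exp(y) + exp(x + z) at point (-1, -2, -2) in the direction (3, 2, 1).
sqrt(14)*(2 + 3*E)*exp(-3)/7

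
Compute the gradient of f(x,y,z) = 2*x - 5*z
(2, 0, -5)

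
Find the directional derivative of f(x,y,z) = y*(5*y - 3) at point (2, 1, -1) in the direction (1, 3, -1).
21*sqrt(11)/11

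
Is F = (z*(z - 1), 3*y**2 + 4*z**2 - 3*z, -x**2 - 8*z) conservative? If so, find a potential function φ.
No, ∇×F = (3 - 8*z, 2*x + 2*z - 1, 0) ≠ 0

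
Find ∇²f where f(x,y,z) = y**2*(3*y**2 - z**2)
34*y**2 - 2*z**2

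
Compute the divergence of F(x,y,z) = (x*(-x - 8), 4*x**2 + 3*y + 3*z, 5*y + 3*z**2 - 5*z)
-2*x + 6*z - 10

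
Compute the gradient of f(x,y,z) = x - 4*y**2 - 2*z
(1, -8*y, -2)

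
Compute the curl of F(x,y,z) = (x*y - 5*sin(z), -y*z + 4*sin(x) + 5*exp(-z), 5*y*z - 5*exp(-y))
(y + 5*z + 5*exp(-z) + 5*exp(-y), -5*cos(z), -x + 4*cos(x))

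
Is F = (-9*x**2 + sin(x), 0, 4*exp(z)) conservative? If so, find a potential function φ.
Yes, F is conservative. φ = -3*x**3 + 4*exp(z) - cos(x)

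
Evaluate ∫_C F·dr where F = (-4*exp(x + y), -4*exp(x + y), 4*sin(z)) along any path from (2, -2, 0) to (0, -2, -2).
-4*exp(-2) - 4*cos(2) + 8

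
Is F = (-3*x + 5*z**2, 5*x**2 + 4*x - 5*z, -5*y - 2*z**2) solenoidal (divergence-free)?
No, ∇·F = -4*z - 3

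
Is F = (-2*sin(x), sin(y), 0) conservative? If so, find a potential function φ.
Yes, F is conservative. φ = 2*cos(x) - cos(y)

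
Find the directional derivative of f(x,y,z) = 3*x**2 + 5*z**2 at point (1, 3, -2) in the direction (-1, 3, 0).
-3*sqrt(10)/5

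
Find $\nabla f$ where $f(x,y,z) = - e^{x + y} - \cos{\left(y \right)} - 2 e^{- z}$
(-exp(x + y), -exp(x + y) + sin(y), 2*exp(-z))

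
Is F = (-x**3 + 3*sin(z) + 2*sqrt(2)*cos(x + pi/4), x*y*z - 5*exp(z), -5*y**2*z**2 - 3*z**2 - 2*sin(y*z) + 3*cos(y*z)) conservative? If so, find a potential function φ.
No, ∇×F = (-x*y - 10*y*z**2 - 3*z*sin(y*z) - 2*z*cos(y*z) + 5*exp(z), 3*cos(z), y*z) ≠ 0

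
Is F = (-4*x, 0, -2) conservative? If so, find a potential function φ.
Yes, F is conservative. φ = -2*x**2 - 2*z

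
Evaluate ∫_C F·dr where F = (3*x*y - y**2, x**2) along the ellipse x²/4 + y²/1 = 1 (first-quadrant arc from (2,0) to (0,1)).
0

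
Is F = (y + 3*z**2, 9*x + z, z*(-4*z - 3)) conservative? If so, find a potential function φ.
No, ∇×F = (-1, 6*z, 8) ≠ 0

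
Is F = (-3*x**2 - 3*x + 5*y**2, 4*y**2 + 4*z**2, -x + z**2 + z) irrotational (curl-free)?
No, ∇×F = (-8*z, 1, -10*y)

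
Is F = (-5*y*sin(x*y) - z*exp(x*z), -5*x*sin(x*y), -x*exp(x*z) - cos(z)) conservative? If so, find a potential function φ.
Yes, F is conservative. φ = -exp(x*z) - sin(z) + 5*cos(x*y)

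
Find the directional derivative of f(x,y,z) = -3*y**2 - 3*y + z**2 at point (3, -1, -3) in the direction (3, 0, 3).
-3*sqrt(2)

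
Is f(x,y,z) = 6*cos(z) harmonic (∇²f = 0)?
No, ∇²f = -6*cos(z)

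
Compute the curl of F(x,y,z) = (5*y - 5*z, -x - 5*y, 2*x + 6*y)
(6, -7, -6)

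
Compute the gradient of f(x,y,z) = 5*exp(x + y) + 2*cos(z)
(5*exp(x + y), 5*exp(x + y), -2*sin(z))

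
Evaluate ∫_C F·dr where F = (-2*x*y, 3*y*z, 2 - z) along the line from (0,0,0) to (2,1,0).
-8/3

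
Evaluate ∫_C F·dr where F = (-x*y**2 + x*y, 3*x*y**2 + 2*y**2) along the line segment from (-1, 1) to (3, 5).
740/3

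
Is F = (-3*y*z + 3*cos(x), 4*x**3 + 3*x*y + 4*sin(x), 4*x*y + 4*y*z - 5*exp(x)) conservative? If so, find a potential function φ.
No, ∇×F = (4*x + 4*z, -7*y + 5*exp(x), 12*x**2 + 3*y + 3*z + 4*cos(x)) ≠ 0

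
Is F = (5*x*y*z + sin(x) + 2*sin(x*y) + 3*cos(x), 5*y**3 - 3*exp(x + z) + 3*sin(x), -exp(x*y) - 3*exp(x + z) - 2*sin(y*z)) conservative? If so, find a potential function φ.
No, ∇×F = (-x*exp(x*y) - 2*z*cos(y*z) + 3*exp(x + z), 5*x*y + y*exp(x*y) + 3*exp(x + z), -5*x*z - 2*x*cos(x*y) - 3*exp(x + z) + 3*cos(x)) ≠ 0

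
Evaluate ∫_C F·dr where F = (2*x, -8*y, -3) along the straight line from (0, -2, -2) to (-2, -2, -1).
1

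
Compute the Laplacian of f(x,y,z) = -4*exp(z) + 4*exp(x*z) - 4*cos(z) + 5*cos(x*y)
4*x**2*exp(x*z) - 5*x**2*cos(x*y) - 5*y**2*cos(x*y) + 4*z**2*exp(x*z) - 4*exp(z) + 4*cos(z)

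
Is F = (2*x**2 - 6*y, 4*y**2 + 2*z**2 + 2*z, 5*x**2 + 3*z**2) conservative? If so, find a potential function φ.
No, ∇×F = (-4*z - 2, -10*x, 6) ≠ 0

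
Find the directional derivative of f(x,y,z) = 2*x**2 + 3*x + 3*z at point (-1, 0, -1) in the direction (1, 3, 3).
8*sqrt(19)/19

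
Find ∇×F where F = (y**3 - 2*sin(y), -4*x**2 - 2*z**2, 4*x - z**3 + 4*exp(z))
(4*z, -4, -8*x - 3*y**2 + 2*cos(y))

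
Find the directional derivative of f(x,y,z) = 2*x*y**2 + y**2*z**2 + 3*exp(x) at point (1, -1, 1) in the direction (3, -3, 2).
sqrt(22)*(9*E + 28)/22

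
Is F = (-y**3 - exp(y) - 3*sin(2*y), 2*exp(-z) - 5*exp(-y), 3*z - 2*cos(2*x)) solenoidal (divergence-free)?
No, ∇·F = 3 + 5*exp(-y)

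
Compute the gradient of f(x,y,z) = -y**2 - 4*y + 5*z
(0, -2*y - 4, 5)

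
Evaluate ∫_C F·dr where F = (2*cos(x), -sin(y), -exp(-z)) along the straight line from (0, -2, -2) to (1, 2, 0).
-exp(2) + 1 + 2*sin(1)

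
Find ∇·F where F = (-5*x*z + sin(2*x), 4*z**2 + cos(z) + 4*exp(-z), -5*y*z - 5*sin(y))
-5*y - 5*z + 2*cos(2*x)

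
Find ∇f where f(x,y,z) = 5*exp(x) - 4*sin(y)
(5*exp(x), -4*cos(y), 0)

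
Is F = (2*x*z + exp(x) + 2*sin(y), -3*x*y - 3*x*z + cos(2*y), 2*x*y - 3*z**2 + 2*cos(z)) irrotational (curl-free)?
No, ∇×F = (5*x, 2*x - 2*y, -3*y - 3*z - 2*cos(y))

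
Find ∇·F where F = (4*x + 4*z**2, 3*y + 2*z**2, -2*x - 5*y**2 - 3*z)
4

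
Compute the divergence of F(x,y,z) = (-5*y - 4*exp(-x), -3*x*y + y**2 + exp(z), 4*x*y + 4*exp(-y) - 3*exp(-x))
-3*x + 2*y + 4*exp(-x)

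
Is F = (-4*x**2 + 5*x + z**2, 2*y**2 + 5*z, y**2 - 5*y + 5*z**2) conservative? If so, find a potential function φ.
No, ∇×F = (2*y - 10, 2*z, 0) ≠ 0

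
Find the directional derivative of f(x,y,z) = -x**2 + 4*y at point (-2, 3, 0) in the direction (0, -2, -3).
-8*sqrt(13)/13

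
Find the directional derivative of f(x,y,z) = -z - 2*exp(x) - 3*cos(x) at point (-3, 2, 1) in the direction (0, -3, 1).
-sqrt(10)/10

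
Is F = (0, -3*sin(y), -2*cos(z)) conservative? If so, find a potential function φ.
Yes, F is conservative. φ = -2*sin(z) + 3*cos(y)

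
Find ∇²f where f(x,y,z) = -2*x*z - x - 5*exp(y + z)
-10*exp(y + z)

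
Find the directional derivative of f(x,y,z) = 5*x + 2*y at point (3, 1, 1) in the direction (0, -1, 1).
-sqrt(2)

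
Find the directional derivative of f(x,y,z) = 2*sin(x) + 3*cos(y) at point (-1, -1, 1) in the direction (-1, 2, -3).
sqrt(14)*(-cos(1) + 3*sin(1))/7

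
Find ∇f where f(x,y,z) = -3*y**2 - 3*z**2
(0, -6*y, -6*z)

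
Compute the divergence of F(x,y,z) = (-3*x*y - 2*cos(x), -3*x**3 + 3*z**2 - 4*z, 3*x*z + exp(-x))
3*x - 3*y + 2*sin(x)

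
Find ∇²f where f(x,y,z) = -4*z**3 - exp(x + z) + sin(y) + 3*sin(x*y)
-3*x**2*sin(x*y) - 3*y**2*sin(x*y) - 24*z - 2*exp(x + z) - sin(y)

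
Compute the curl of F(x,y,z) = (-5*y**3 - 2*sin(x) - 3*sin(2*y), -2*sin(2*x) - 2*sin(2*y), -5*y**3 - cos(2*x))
(-15*y**2, -2*sin(2*x), 15*y**2 - 4*cos(2*x) + 6*cos(2*y))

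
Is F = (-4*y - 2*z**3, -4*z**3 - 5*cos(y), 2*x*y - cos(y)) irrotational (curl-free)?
No, ∇×F = (2*x + 12*z**2 + sin(y), -2*y - 6*z**2, 4)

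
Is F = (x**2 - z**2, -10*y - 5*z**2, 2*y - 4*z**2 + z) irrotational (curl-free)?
No, ∇×F = (10*z + 2, -2*z, 0)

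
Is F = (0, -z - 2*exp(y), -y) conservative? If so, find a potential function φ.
Yes, F is conservative. φ = -y*z - 2*exp(y)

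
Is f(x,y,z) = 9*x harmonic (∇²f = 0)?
Yes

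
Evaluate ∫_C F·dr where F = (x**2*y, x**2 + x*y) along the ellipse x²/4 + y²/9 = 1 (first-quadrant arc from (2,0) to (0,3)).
14 - 3*pi/2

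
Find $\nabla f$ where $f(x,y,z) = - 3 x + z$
(-3, 0, 1)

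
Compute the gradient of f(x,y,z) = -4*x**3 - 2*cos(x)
(-12*x**2 + 2*sin(x), 0, 0)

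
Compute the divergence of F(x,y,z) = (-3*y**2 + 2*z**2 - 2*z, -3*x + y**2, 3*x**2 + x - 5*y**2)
2*y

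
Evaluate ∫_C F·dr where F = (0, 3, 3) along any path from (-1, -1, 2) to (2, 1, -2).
-6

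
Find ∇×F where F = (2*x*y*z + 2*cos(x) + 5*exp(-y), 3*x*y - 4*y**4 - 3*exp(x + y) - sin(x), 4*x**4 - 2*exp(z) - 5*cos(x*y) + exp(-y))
(5*x*sin(x*y) - exp(-y), -16*x**3 + 2*x*y - 5*y*sin(x*y), -2*x*z + 3*y - 3*exp(x + y) - cos(x) + 5*exp(-y))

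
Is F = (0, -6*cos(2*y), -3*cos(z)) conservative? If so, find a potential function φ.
Yes, F is conservative. φ = -3*sin(2*y) - 3*sin(z)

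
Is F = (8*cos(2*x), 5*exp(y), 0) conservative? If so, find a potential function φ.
Yes, F is conservative. φ = 5*exp(y) + 4*sin(2*x)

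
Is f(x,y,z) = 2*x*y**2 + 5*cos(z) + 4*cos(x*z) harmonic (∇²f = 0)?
No, ∇²f = -4*x**2*cos(x*z) + 4*x - 4*z**2*cos(x*z) - 5*cos(z)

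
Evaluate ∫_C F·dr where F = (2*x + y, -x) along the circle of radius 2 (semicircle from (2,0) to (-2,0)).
-4*pi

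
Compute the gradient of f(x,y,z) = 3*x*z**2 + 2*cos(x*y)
(-2*y*sin(x*y) + 3*z**2, -2*x*sin(x*y), 6*x*z)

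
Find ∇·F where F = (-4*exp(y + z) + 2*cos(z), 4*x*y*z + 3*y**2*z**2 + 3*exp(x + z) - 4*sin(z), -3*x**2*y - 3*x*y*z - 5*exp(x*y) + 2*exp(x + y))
-3*x*y + 4*x*z + 6*y*z**2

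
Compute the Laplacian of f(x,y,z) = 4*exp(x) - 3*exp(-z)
4*exp(x) - 3*exp(-z)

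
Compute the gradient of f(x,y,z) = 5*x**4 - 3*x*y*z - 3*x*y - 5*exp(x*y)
(20*x**3 - 3*y*z - 5*y*exp(x*y) - 3*y, x*(-3*z - 5*exp(x*y) - 3), -3*x*y)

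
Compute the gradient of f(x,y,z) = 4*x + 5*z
(4, 0, 5)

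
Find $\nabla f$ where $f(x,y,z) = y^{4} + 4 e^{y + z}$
(0, 4*y**3 + 4*exp(y + z), 4*exp(y + z))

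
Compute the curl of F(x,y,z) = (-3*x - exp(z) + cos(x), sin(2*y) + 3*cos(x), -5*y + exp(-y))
(-5 - exp(-y), -exp(z), -3*sin(x))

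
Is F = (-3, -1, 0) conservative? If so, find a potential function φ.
Yes, F is conservative. φ = -3*x - y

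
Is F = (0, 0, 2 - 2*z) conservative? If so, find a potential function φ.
Yes, F is conservative. φ = z*(2 - z)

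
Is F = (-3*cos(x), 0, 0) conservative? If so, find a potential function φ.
Yes, F is conservative. φ = -3*sin(x)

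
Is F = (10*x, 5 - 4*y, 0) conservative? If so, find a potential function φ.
Yes, F is conservative. φ = 5*x**2 - 2*y**2 + 5*y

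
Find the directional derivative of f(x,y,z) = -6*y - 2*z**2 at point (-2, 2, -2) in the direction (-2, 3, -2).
-2*sqrt(17)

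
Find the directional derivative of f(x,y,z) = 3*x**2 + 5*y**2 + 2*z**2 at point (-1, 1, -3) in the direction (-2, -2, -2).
8*sqrt(3)/3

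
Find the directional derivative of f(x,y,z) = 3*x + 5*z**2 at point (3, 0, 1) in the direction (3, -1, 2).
29*sqrt(14)/14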